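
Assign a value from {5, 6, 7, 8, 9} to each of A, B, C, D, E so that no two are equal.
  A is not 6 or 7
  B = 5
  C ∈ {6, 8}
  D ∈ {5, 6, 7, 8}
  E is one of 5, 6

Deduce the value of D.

7

B has just one choice, so B = 5. Eliminate 5 elsewhere: A, D, E.
E has just one choice, so E = 6. Remove 6 from C, D.
C must be 8 (only option left). Eliminate 8 elsewhere: A, D.
So D = 7.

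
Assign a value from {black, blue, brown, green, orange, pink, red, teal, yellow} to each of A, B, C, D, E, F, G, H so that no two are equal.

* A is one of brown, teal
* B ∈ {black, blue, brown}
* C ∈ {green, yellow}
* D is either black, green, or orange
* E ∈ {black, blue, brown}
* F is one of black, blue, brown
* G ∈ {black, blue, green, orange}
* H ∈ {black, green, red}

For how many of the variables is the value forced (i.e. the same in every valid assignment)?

The 8 variables together cover exactly {black, blue, brown, green, orange, red, teal, yellow} — 8 values for 8 variables — and red appears only in H's list, so H = red.
The 7 still-open variables draw from only 7 values {black, blue, brown, green, orange, teal, yellow}, so each is used; only A can be teal, hence A = teal.
The 6 still-open variables draw from only 6 values {black, blue, brown, green, orange, yellow}, so each is used; only C can be yellow, hence C = yellow.
The 3 variables B, E, F are confined to {black, blue, brown}, which locks those values in; drop them from D, G.
Determined: A=teal, C=yellow, H=red. The other variables each still have more than one consistent value. That makes 3.

3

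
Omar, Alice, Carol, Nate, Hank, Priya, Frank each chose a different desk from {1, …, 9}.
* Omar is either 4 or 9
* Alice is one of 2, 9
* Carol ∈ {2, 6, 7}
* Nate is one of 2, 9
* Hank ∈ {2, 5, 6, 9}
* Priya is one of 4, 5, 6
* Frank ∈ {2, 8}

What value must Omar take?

4

Among the 7 variables, 7 fits only Carol (and all 7 values in {2, 4, 5, 6, 7, 8, 9} must be used), so Carol = 7.
Among the 6 still-open variables, 8 fits only Frank (and all 6 values in {2, 4, 5, 6, 8, 9} must be used), so Frank = 8.
Alice and Nate between them cover only {2, 9} — a naked pair. Remove those values from Omar, Hank.
So Omar = 4.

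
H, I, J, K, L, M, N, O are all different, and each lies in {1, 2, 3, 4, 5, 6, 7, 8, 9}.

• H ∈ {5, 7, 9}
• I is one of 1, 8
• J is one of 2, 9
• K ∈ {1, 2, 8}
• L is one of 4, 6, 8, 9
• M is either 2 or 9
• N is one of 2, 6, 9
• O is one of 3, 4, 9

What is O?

The 2 variables J and M are confined to {2, 9}, which locks those values in; drop them from H, K, L, N, O.
N has just one choice, so N = 6. Remove 6 from L.
I and K between them cover only {1, 8} — a naked pair. Remove those values from L.
L must be 4 (only option left). Eliminate 4 elsewhere: O.
So O = 3.

3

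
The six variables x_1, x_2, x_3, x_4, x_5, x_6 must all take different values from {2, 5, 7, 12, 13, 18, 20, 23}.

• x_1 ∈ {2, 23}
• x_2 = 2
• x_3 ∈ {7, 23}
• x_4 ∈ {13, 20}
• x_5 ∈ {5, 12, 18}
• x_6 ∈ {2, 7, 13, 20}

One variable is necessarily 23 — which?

x_1

x_2 has just one choice, so x_2 = 2. So x_1, x_6 can't be 2.
So 23 goes to x_1.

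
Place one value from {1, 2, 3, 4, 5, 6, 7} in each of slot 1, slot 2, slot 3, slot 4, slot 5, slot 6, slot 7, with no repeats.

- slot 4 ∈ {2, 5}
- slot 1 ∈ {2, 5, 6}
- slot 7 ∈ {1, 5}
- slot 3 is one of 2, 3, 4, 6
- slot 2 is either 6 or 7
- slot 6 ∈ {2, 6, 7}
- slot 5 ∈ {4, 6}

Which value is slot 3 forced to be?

3

The 7 variables together cover exactly {1, 2, 3, 4, 5, 6, 7} — 7 values for 7 variables — and 1 appears only in slot 7's list, so slot 7 = 1.
Among the 6 still-open variables, 3 fits only slot 3 (and all 6 values in {2, 3, 4, 5, 6, 7} must be used), so slot 3 = 3.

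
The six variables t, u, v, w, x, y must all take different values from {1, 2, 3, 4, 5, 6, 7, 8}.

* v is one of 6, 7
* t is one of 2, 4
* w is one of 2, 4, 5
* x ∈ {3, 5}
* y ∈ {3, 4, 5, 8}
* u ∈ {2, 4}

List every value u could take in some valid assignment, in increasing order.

2, 4

t and u share exactly the 2 values {2, 4}; by pigeonhole those values go to them, so strike 2, 4 from w, y.
That leaves w = 5. So x, y can't be 5.
That leaves x = 3. Eliminate 3 elsewhere: y.
y has just one choice, so y = 8.
No further eliminations apply; u can still be any of 2, 4.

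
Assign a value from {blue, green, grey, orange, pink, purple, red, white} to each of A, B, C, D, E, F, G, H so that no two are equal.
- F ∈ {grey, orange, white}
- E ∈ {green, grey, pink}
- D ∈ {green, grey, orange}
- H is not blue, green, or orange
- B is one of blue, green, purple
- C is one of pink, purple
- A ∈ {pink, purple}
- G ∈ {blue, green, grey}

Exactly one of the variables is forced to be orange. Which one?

D

Among the 8 variables, red fits only H (and all 8 values in {blue, green, grey, orange, pink, purple, red, white} must be used), so H = red.
The 7 still-open variables draw from only 7 values {blue, green, grey, orange, pink, purple, white}, so each is used; only F can be white, hence F = white.
The 6 still-open variables draw from only 6 values {blue, green, grey, orange, pink, purple}, so each is used; only D can be orange, hence D = orange.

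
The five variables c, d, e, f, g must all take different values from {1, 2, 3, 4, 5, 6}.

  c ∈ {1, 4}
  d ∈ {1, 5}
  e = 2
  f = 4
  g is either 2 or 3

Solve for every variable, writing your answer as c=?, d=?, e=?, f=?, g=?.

c=1, d=5, e=2, f=4, g=3

e has just one choice, so e = 2. So g can't be 2.
That leaves f = 4. Remove 4 from c.
g's domain is down to {3}, so g = 3.
c has just one choice, so c = 1. Strike 1 from d.
d must be 5 (only option left).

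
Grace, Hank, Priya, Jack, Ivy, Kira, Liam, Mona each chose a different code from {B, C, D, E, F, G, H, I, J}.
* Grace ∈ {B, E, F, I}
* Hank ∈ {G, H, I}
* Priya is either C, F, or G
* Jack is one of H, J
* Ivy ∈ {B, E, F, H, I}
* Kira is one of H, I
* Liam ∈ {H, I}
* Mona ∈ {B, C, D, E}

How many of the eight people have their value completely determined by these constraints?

2

Kira and Liam between them cover only {H, I} — a naked pair. Remove those values from Grace, Hank, Jack, Ivy.
Hank's domain is down to {G}, so Hank = G. Remove G from Priya.
That leaves Jack = J.
Determined: Hank=G, Jack=J. The other people each still have more than one consistent value. That makes 2.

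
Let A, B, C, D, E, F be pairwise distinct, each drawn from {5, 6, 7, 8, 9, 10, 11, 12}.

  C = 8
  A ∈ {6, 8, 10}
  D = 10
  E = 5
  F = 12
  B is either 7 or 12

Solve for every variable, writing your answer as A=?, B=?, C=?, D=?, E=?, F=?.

A=6, B=7, C=8, D=10, E=5, F=12

C must be 8 (only option left). So A can't be 8.
D's domain is down to {10}, so D = 10. Remove 10 from A.
E must be 5 (only option left).
F has just one choice, so F = 12. Strike 12 from B.
That leaves A = 6.
B must be 7 (only option left).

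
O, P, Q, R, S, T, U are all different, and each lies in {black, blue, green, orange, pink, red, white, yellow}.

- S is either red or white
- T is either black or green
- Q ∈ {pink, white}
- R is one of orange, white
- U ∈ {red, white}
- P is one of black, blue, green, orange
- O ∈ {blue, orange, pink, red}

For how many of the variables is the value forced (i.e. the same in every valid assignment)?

S and U share exactly the 2 values {red, white}; by pigeonhole those values go to them, so strike red, white from O, Q, R.
Q must be pink (only option left). Eliminate pink elsewhere: O.
R has just one choice, so R = orange. Eliminate orange elsewhere: O, P.
That leaves O = blue. Strike blue from P.
Determined: O=blue, Q=pink, R=orange. The other variables each still have more than one consistent value. That makes 3.

3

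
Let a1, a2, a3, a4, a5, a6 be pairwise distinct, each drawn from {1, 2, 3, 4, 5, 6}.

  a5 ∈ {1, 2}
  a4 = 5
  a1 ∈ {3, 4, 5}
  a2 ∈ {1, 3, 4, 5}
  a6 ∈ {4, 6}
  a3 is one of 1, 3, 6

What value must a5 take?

2

a4 must be 5 (only option left). Remove 5 from a1, a2.
The 5 still-open variables together cover exactly {1, 2, 3, 4, 6} — 5 values for 5 variables — and 2 appears only in a5's list, so a5 = 2.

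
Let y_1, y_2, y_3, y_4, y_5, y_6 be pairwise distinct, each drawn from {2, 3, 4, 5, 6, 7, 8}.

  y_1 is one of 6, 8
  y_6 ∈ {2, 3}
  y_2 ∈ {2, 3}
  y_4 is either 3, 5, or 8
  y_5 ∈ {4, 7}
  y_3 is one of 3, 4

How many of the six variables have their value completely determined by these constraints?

y_2 and y_6 share exactly the 2 values {2, 3}; by pigeonhole those values go to them, so strike 2, 3 from y_3, y_4.
That leaves y_3 = 4. Remove 4 from y_5.
y_5's domain is down to {7}, so y_5 = 7.
Determined: y_3=4, y_5=7. The other variables each still have more than one consistent value. That makes 2.

2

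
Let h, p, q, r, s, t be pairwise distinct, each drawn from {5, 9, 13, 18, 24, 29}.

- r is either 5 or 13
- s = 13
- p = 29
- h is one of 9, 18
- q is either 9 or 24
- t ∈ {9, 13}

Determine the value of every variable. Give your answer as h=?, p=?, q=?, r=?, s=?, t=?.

p must be 29 (only option left).
s must be 13 (only option left). Strike 13 from r, t.
t has just one choice, so t = 9. Eliminate 9 elsewhere: h, q.
h's domain is down to {18}, so h = 18.
That leaves q = 24.
That leaves r = 5.

h=18, p=29, q=24, r=5, s=13, t=9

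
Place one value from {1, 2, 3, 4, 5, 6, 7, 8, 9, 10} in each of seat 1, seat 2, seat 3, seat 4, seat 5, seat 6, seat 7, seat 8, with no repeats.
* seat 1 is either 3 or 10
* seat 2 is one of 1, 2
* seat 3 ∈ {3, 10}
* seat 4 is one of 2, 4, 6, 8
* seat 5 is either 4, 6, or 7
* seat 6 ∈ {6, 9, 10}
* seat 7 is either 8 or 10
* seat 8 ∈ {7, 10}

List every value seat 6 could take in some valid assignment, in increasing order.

6, 9

The 2 variables seat 1 and seat 3 are confined to {3, 10}, which locks those values in; drop them from seat 6, seat 7, seat 8.
seat 7 must be 8 (only option left). Remove 8 from seat 4.
seat 8's domain is down to {7}, so seat 8 = 7. Strike 7 from seat 5.
No further eliminations apply; seat 6 can still be any of 6, 9.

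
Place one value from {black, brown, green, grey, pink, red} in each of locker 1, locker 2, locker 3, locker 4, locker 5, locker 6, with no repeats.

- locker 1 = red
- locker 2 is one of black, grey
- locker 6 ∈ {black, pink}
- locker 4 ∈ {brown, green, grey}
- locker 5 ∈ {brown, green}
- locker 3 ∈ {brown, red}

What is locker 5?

locker 1 must be red (only option left). So locker 3 can't be red.
locker 3 must be brown (only option left). Remove brown from locker 4, locker 5.
So locker 5 = green.

green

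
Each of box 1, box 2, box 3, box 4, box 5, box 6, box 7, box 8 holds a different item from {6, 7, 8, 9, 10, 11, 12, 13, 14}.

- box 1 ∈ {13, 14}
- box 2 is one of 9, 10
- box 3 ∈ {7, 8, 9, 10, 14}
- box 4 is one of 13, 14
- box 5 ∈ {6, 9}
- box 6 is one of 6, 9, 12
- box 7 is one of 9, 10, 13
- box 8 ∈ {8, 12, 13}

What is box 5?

The 8 variables draw from only 8 values {6, 7, 8, 9, 10, 12, 13, 14}, so each is used; only box 3 can be 7, hence box 3 = 7.
Among the 7 still-open variables, 8 fits only box 8 (and all 7 values in {6, 8, 9, 10, 12, 13, 14} must be used), so box 8 = 8.
Among the 6 still-open variables, 12 fits only box 6 (and all 6 values in {6, 9, 10, 12, 13, 14} must be used), so box 6 = 12.
Among the 5 still-open variables, 6 fits only box 5 (and all 5 values in {6, 9, 10, 13, 14} must be used), so box 5 = 6.

6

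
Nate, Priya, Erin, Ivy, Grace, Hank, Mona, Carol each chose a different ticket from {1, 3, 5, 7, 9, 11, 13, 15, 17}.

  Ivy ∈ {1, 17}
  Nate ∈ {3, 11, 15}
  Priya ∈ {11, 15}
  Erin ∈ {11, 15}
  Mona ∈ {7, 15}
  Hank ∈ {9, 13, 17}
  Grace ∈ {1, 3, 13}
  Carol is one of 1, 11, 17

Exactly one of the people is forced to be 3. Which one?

Nate

Among the 8 variables, 7 fits only Mona (and all 8 values in {1, 3, 7, 9, 11, 13, 15, 17} must be used), so Mona = 7.
Among the 7 still-open variables, 9 fits only Hank (and all 7 values in {1, 3, 9, 11, 13, 15, 17} must be used), so Hank = 9.
The 6 still-open variables draw from only 6 values {1, 3, 11, 13, 15, 17}, so each is used; only Grace can be 13, hence Grace = 13.
Among the 5 still-open variables, 3 fits only Nate (and all 5 values in {1, 3, 11, 15, 17} must be used), so Nate = 3.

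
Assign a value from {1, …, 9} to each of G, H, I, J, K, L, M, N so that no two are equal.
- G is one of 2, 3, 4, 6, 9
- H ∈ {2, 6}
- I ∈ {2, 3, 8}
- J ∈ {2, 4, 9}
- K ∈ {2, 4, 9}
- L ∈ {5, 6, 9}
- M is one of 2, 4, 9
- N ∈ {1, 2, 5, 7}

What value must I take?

The 3 variables J, K, M are confined to {2, 4, 9}, which locks those values in; drop them from G, H, I, L, N.
That leaves H = 6. Remove 6 from G, L.
L has just one choice, so L = 5. Eliminate 5 elsewhere: N.
G has just one choice, so G = 3. Strike 3 from I.
So I = 8.

8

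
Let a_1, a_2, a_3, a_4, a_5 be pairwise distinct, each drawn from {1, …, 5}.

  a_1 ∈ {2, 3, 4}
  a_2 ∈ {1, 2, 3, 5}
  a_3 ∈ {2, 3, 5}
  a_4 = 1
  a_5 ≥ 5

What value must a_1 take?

a_4 has just one choice, so a_4 = 1. Eliminate 1 elsewhere: a_2.
a_5 must be 5 (only option left). Remove 5 from a_2, a_3.
The 3 still-open variables together cover exactly {2, 3, 4} — 3 values for 3 variables — and 4 appears only in a_1's list, so a_1 = 4.

4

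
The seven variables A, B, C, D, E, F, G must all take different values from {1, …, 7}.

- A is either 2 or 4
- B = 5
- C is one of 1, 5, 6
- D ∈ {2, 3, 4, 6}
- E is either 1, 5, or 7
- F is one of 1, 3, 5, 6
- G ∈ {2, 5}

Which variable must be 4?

A

B's domain is down to {5}, so B = 5. Remove 5 from C, E, F, G.
G has just one choice, so G = 2. So A, D can't be 2.
So 4 goes to A.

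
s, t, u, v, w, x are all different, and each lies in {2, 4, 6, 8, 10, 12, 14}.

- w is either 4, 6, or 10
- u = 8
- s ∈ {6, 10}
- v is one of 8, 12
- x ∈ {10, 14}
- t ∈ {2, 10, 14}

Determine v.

u must be 8 (only option left). Strike 8 from v.
So v = 12.

12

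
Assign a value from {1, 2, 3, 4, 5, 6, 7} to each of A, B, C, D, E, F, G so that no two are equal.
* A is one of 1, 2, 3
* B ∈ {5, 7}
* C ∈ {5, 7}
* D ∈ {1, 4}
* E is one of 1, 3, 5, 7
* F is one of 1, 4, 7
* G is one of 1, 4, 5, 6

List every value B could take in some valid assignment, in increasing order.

The 7 variables together cover exactly {1, 2, 3, 4, 5, 6, 7} — 7 values for 7 variables — and 2 appears only in A's list, so A = 2.
Among the 6 still-open variables, 3 fits only E (and all 6 values in {1, 3, 4, 5, 6, 7} must be used), so E = 3.
Among the 5 still-open variables, 6 fits only G (and all 5 values in {1, 4, 5, 6, 7} must be used), so G = 6.
B and C between them cover only {5, 7} — a naked pair. Remove those values from F.
No further eliminations apply; B can still be any of 5, 7.

5, 7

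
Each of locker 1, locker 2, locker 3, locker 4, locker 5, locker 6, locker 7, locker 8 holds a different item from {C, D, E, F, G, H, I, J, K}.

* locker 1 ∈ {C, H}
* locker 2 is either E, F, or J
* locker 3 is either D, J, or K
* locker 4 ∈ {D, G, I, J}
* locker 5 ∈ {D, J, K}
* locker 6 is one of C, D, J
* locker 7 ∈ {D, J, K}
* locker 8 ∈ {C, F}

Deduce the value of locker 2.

E

locker 3, locker 5, locker 7 share exactly the 3 values {D, J, K}; by pigeonhole those values go to them, so strike D, J, K from locker 2, locker 4, locker 6.
locker 6 has just one choice, so locker 6 = C. So locker 1, locker 8 can't be C.
locker 8's domain is down to {F}, so locker 8 = F. Strike F from locker 2.
So locker 2 = E.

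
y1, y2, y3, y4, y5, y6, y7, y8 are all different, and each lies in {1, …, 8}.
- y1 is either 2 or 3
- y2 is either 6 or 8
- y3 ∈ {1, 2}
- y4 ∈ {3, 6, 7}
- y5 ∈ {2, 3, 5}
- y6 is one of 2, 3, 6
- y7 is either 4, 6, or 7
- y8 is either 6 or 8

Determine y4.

The 8 variables together cover exactly {1, 2, 3, 4, 5, 6, 7, 8} — 8 values for 8 variables — and 1 appears only in y3's list, so y3 = 1.
The 7 still-open variables draw from only 7 values {2, 3, 4, 5, 6, 7, 8}, so each is used; only y7 can be 4, hence y7 = 4.
The 6 still-open variables draw from only 6 values {2, 3, 5, 6, 7, 8}, so each is used; only y5 can be 5, hence y5 = 5.
The 5 still-open variables together cover exactly {2, 3, 6, 7, 8} — 5 values for 5 variables — and 7 appears only in y4's list, so y4 = 7.

7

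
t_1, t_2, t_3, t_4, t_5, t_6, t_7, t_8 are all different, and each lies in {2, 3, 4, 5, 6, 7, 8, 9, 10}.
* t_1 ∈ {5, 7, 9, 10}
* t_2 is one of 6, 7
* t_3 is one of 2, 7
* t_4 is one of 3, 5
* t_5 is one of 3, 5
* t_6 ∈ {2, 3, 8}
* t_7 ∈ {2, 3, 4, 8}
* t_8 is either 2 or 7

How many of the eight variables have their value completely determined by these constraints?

t_3 and t_8 share exactly the 2 values {2, 7}; by pigeonhole those values go to them, so strike 2, 7 from t_1, t_2, t_6, t_7.
That leaves t_2 = 6.
t_4 and t_5 between them cover only {3, 5} — a naked pair. Remove those values from t_1, t_6, t_7.
t_6 must be 8 (only option left). Eliminate 8 elsewhere: t_7.
t_7's domain is down to {4}, so t_7 = 4.
Determined: t_2=6, t_6=8, t_7=4. The other variables each still have more than one consistent value. That makes 3.

3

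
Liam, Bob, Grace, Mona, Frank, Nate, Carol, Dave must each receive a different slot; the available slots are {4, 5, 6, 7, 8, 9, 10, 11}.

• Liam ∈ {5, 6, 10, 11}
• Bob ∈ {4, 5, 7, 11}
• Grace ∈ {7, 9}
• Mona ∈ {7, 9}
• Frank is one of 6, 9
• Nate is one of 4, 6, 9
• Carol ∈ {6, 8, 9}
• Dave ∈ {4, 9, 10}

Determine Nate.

Among the 8 variables, 8 fits only Carol (and all 8 values in {4, 5, 6, 7, 8, 9, 10, 11} must be used), so Carol = 8.
The 2 variables Grace and Mona are confined to {7, 9}, which locks those values in; drop them from Bob, Frank, Nate, Dave.
That leaves Frank = 6. Remove 6 from Liam, Nate.
So Nate = 4.

4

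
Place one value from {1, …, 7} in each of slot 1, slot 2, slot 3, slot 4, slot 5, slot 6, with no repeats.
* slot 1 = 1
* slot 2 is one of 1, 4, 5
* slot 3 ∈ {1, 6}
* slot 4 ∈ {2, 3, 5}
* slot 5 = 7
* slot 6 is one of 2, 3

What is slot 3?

6

slot 1 must be 1 (only option left). Strike 1 from slot 2, slot 3.
So slot 3 = 6.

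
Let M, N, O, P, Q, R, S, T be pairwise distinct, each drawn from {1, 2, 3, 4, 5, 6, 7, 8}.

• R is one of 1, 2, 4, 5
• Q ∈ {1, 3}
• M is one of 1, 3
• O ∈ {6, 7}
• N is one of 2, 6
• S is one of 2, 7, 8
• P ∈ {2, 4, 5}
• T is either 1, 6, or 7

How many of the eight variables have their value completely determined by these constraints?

The 8 variables draw from only 8 values {1, 2, 3, 4, 5, 6, 7, 8}, so each is used; only S can be 8, hence S = 8.
M and Q between them cover only {1, 3} — a naked pair. Remove those values from R, T.
O and T share exactly the 2 values {6, 7}; by pigeonhole those values go to them, so strike 6, 7 from N.
N must be 2 (only option left). Eliminate 2 elsewhere: P, R.
Determined: N=2, S=8. The other variables each still have more than one consistent value. That makes 2.

2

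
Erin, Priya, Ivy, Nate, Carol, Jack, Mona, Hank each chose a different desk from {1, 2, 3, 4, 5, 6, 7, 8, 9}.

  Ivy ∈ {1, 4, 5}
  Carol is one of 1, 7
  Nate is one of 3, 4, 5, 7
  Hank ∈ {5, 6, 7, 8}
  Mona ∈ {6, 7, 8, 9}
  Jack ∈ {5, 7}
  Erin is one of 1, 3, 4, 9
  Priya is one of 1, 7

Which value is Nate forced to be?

Priya and Carol share exactly the 2 values {1, 7}; by pigeonhole those values go to them, so strike 1, 7 from Erin, Ivy, Nate, Jack, Mona, Hank.
That leaves Jack = 5. So Ivy, Nate, Hank can't be 5.
Ivy's domain is down to {4}, so Ivy = 4. Eliminate 4 elsewhere: Erin, Nate.
So Nate = 3.

3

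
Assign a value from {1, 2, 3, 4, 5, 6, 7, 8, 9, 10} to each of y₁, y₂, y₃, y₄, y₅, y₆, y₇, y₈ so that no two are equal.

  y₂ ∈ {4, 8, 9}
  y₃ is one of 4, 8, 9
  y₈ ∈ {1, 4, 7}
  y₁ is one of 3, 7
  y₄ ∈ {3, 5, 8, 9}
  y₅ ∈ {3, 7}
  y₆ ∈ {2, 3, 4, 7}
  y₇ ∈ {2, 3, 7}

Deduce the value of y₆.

4

Among the 8 variables, 1 fits only y₈ (and all 8 values in {1, 2, 3, 4, 5, 7, 8, 9} must be used), so y₈ = 1.
The 7 still-open variables together cover exactly {2, 3, 4, 5, 7, 8, 9} — 7 values for 7 variables — and 5 appears only in y₄'s list, so y₄ = 5.
y₁ and y₅ share exactly the 2 values {3, 7}; by pigeonhole those values go to them, so strike 3, 7 from y₆, y₇.
y₇ must be 2 (only option left). Strike 2 from y₆.
So y₆ = 4.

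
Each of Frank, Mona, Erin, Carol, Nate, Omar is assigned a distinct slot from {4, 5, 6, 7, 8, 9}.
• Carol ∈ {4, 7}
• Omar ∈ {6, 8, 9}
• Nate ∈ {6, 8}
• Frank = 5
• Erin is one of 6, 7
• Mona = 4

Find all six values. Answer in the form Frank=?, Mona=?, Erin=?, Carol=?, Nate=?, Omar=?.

Frank=5, Mona=4, Erin=6, Carol=7, Nate=8, Omar=9

Frank's domain is down to {5}, so Frank = 5.
Mona must be 4 (only option left). Eliminate 4 elsewhere: Carol.
Carol has just one choice, so Carol = 7. Eliminate 7 elsewhere: Erin.
Erin has just one choice, so Erin = 6. Remove 6 from Nate, Omar.
Nate's domain is down to {8}, so Nate = 8. Remove 8 from Omar.
That leaves Omar = 9.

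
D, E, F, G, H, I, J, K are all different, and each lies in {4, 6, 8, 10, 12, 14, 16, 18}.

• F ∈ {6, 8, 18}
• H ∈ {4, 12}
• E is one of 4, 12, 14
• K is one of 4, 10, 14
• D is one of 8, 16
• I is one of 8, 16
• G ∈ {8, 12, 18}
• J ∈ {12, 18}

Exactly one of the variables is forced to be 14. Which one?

The 8 variables draw from only 8 values {4, 6, 8, 10, 12, 14, 16, 18}, so each is used; only F can be 6, hence F = 6.
Among the 7 still-open variables, 10 fits only K (and all 7 values in {4, 8, 10, 12, 14, 16, 18} must be used), so K = 10.
Among the 6 still-open variables, 14 fits only E (and all 6 values in {4, 8, 12, 14, 16, 18} must be used), so E = 14.

E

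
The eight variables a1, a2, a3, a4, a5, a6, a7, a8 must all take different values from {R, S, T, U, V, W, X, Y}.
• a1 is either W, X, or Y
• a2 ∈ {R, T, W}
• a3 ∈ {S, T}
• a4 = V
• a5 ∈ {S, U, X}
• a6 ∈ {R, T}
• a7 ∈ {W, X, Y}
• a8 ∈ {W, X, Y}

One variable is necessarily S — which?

a4 must be V (only option left).
The 7 still-open variables together cover exactly {R, S, T, U, W, X, Y} — 7 values for 7 variables — and U appears only in a5's list, so a5 = U.
The 6 still-open variables draw from only 6 values {R, S, T, W, X, Y}, so each is used; only a3 can be S, hence a3 = S.

a3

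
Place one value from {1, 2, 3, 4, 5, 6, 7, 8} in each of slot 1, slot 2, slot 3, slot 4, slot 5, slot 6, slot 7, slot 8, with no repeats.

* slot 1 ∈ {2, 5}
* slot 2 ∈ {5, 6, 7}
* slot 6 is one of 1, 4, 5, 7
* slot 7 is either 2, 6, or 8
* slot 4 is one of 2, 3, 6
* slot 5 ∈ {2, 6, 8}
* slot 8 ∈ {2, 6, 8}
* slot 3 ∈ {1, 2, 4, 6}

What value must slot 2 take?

7

The 8 variables together cover exactly {1, 2, 3, 4, 5, 6, 7, 8} — 8 values for 8 variables — and 3 appears only in slot 4's list, so slot 4 = 3.
slot 5, slot 7, slot 8 between them cover only {2, 6, 8} — a naked triple. Remove those values from slot 1, slot 2, slot 3.
slot 1 has just one choice, so slot 1 = 5. Remove 5 from slot 2, slot 6.
So slot 2 = 7.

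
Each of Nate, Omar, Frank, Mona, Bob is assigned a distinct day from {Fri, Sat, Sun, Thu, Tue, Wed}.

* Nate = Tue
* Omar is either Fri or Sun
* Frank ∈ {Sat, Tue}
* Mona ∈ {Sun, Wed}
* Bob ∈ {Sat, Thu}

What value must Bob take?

Nate must be Tue (only option left). So Frank can't be Tue.
Frank has just one choice, so Frank = Sat. Eliminate Sat elsewhere: Bob.
So Bob = Thu.

Thu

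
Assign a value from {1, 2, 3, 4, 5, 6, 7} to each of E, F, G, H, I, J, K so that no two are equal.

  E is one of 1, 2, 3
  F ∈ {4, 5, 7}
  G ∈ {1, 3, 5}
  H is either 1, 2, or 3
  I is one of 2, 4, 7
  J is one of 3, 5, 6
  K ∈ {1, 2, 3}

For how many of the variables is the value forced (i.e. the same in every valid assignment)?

The 7 variables together cover exactly {1, 2, 3, 4, 5, 6, 7} — 7 values for 7 variables — and 6 appears only in J's list, so J = 6.
E, H, K share exactly the 3 values {1, 2, 3}; by pigeonhole those values go to them, so strike 1, 2, 3 from G, I.
That leaves G = 5. Strike 5 from F.
Determined: G=5, J=6. The other variables each still have more than one consistent value. That makes 2.

2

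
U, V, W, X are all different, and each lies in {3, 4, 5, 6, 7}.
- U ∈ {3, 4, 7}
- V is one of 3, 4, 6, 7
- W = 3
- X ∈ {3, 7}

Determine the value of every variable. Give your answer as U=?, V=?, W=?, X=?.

W must be 3 (only option left). Strike 3 from U, V, X.
That leaves X = 7. Remove 7 from U, V.
U has just one choice, so U = 4. Eliminate 4 elsewhere: V.
V must be 6 (only option left).

U=4, V=6, W=3, X=7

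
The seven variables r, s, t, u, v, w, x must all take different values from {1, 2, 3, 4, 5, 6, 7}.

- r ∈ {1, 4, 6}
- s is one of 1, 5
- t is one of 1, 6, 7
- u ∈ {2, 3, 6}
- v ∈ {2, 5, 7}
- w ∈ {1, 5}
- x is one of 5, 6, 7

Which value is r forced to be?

4

Among the 7 variables, 3 fits only u (and all 7 values in {1, 2, 3, 4, 5, 6, 7} must be used), so u = 3.
Among the 6 still-open variables, 2 fits only v (and all 6 values in {1, 2, 4, 5, 6, 7} must be used), so v = 2.
Among the 5 still-open variables, 4 fits only r (and all 5 values in {1, 4, 5, 6, 7} must be used), so r = 4.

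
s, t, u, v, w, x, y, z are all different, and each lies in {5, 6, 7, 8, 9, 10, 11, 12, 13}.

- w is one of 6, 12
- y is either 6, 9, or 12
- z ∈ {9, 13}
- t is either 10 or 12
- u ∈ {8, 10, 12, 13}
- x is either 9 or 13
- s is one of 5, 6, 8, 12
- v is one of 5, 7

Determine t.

10

The 8 variables together cover exactly {5, 6, 7, 8, 9, 10, 12, 13} — 8 values for 8 variables — and 7 appears only in v's list, so v = 7.
The 7 still-open variables together cover exactly {5, 6, 8, 9, 10, 12, 13} — 7 values for 7 variables — and 5 appears only in s's list, so s = 5.
The 6 still-open variables together cover exactly {6, 8, 9, 10, 12, 13} — 6 values for 6 variables — and 8 appears only in u's list, so u = 8.
The 5 still-open variables draw from only 5 values {6, 9, 10, 12, 13}, so each is used; only t can be 10, hence t = 10.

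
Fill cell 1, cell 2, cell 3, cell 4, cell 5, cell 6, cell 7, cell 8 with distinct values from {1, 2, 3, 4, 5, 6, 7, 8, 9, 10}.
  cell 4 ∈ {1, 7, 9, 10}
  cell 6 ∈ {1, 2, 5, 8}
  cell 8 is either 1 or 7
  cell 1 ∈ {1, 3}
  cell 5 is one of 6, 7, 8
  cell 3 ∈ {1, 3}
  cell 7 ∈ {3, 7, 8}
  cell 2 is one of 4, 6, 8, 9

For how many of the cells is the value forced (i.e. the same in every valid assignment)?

The 2 variables cell 1 and cell 3 are confined to {1, 3}, which locks those values in; drop them from cell 4, cell 6, cell 7, cell 8.
cell 8 must be 7 (only option left). Eliminate 7 elsewhere: cell 4, cell 5, cell 7.
cell 7's domain is down to {8}, so cell 7 = 8. Strike 8 from cell 2, cell 5, cell 6.
cell 5's domain is down to {6}, so cell 5 = 6. Eliminate 6 elsewhere: cell 2.
Determined: cell 5=6, cell 7=8, cell 8=7. The other cells each still have more than one consistent value. That makes 3.

3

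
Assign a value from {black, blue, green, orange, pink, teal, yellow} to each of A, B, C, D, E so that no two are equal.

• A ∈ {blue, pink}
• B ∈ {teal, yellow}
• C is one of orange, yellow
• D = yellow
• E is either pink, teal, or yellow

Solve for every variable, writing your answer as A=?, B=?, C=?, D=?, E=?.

A=blue, B=teal, C=orange, D=yellow, E=pink

D must be yellow (only option left). Remove yellow from B, C, E.
That leaves B = teal. Strike teal from E.
C's domain is down to {orange}, so C = orange.
E has just one choice, so E = pink. Eliminate pink elsewhere: A.
A's domain is down to {blue}, so A = blue.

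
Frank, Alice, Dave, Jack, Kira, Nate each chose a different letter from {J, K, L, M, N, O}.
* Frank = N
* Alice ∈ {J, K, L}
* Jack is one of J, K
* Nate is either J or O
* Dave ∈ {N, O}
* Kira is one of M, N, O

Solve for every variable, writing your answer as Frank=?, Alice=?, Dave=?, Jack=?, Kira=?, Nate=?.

Frank has just one choice, so Frank = N. Eliminate N elsewhere: Dave, Kira.
That leaves Dave = O. So Kira, Nate can't be O.
Kira's domain is down to {M}, so Kira = M.
Nate has just one choice, so Nate = J. Strike J from Alice, Jack.
Jack has just one choice, so Jack = K. Remove K from Alice.
Alice has just one choice, so Alice = L.

Frank=N, Alice=L, Dave=O, Jack=K, Kira=M, Nate=J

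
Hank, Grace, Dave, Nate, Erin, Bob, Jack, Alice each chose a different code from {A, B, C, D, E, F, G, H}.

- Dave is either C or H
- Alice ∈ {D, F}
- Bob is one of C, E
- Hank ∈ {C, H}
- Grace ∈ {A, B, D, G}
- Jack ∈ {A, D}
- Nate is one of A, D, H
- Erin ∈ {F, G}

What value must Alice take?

F

The 8 variables together cover exactly {A, B, C, D, E, F, G, H} — 8 values for 8 variables — and B appears only in Grace's list, so Grace = B.
The 7 still-open variables together cover exactly {A, C, D, E, F, G, H} — 7 values for 7 variables — and E appears only in Bob's list, so Bob = E.
The 6 still-open variables together cover exactly {A, C, D, F, G, H} — 6 values for 6 variables — and G appears only in Erin's list, so Erin = G.
The 5 still-open variables together cover exactly {A, C, D, F, H} — 5 values for 5 variables — and F appears only in Alice's list, so Alice = F.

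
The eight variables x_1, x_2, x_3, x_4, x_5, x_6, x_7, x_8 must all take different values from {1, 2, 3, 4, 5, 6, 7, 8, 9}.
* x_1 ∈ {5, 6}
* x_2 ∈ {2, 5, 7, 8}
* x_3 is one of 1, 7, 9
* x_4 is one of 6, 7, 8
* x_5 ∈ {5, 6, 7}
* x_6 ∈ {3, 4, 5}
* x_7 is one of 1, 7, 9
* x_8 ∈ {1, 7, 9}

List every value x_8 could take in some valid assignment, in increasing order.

x_3, x_7, x_8 share exactly the 3 values {1, 7, 9}; by pigeonhole those values go to them, so strike 1, 7, 9 from x_2, x_4, x_5.
The 2 variables x_1 and x_5 are confined to {5, 6}, which locks those values in; drop them from x_2, x_4, x_6.
x_4 must be 8 (only option left). So x_2 can't be 8.
That leaves x_2 = 2.
No further eliminations apply; x_8 can still be any of 1, 7, 9.

1, 7, 9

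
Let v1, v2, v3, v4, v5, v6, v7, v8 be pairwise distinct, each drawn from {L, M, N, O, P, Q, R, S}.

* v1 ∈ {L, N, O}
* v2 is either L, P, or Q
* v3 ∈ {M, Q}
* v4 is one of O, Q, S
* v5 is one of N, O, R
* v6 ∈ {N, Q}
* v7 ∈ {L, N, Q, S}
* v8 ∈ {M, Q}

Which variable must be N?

v6

Among the 8 variables, P fits only v2 (and all 8 values in {L, M, N, O, P, Q, R, S} must be used), so v2 = P.
The 7 still-open variables together cover exactly {L, M, N, O, Q, R, S} — 7 values for 7 variables — and R appears only in v5's list, so v5 = R.
v3 and v8 share exactly the 2 values {M, Q}; by pigeonhole those values go to them, so strike M, Q from v4, v6, v7.
So N goes to v6.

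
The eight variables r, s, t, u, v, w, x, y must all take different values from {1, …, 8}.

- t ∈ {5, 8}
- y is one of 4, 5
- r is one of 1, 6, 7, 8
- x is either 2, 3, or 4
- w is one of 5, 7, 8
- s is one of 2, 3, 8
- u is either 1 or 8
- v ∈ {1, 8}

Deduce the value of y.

The 8 variables together cover exactly {1, 2, 3, 4, 5, 6, 7, 8} — 8 values for 8 variables — and 6 appears only in r's list, so r = 6.
The 7 still-open variables draw from only 7 values {1, 2, 3, 4, 5, 7, 8}, so each is used; only w can be 7, hence w = 7.
The 2 variables u and v are confined to {1, 8}, which locks those values in; drop them from s, t.
That leaves t = 5. Remove 5 from y.
So y = 4.

4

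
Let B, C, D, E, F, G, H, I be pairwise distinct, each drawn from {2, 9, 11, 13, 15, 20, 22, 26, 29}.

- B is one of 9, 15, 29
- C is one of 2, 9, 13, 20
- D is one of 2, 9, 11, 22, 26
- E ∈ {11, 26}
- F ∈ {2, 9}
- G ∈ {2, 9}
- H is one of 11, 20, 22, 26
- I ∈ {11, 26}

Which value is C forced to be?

13

The 2 variables E and I are confined to {11, 26}, which locks those values in; drop them from D, H.
F and G share exactly the 2 values {2, 9}; by pigeonhole those values go to them, so strike 2, 9 from B, C, D.
That leaves D = 22. Strike 22 from H.
That leaves H = 20. Remove 20 from C.
So C = 13.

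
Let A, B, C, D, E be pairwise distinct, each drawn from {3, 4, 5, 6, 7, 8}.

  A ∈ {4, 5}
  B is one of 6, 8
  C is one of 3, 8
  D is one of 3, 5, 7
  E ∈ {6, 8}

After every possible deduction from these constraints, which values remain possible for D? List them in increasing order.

5, 7

B and E between them cover only {6, 8} — a naked pair. Remove those values from C.
That leaves C = 3. Remove 3 from D.
No further eliminations apply; D can still be any of 5, 7.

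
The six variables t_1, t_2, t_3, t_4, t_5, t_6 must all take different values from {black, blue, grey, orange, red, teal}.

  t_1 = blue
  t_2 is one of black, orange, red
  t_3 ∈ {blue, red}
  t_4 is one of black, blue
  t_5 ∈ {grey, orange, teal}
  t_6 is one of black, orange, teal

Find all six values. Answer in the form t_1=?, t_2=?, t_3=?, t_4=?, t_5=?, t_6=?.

t_1=blue, t_2=orange, t_3=red, t_4=black, t_5=grey, t_6=teal

t_1 must be blue (only option left). Remove blue from t_3, t_4.
t_3's domain is down to {red}, so t_3 = red. Remove red from t_2.
That leaves t_4 = black. Strike black from t_2, t_6.
That leaves t_2 = orange. Strike orange from t_5, t_6.
t_6's domain is down to {teal}, so t_6 = teal. Strike teal from t_5.
t_5 has just one choice, so t_5 = grey.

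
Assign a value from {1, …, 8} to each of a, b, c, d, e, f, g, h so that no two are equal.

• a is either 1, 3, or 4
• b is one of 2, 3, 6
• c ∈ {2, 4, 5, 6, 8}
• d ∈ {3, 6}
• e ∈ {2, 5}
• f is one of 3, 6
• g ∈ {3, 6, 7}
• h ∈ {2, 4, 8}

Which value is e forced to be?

5

The 8 variables draw from only 8 values {1, 2, 3, 4, 5, 6, 7, 8}, so each is used; only a can be 1, hence a = 1.
Among the 7 still-open variables, 7 fits only g (and all 7 values in {2, 3, 4, 5, 6, 7, 8} must be used), so g = 7.
The 2 variables d and f are confined to {3, 6}, which locks those values in; drop them from b, c.
b has just one choice, so b = 2. So c, e, h can't be 2.
So e = 5.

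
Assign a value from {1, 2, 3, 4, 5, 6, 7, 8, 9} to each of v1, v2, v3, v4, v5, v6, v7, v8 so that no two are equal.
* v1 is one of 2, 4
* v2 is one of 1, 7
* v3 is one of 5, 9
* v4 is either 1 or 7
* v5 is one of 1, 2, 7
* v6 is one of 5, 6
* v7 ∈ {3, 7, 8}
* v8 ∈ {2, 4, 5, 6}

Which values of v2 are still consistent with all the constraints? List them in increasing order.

1, 7

The 2 variables v2 and v4 are confined to {1, 7}, which locks those values in; drop them from v5, v7.
That leaves v5 = 2. Remove 2 from v1, v8.
v1 must be 4 (only option left). Eliminate 4 elsewhere: v8.
The 2 variables v6 and v8 are confined to {5, 6}, which locks those values in; drop them from v3.
v3 must be 9 (only option left).
No further eliminations apply; v2 can still be any of 1, 7.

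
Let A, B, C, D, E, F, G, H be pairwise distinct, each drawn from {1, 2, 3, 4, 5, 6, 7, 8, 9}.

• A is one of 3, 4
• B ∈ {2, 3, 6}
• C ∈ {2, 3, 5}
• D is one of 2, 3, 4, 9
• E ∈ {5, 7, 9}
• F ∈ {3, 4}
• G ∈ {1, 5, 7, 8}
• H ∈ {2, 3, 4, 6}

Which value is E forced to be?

A and F between them cover only {3, 4} — a naked pair. Remove those values from B, C, D, H.
B and H between them cover only {2, 6} — a naked pair. Remove those values from C, D.
C's domain is down to {5}, so C = 5. Strike 5 from E, G.
D's domain is down to {9}, so D = 9. So E can't be 9.
So E = 7.

7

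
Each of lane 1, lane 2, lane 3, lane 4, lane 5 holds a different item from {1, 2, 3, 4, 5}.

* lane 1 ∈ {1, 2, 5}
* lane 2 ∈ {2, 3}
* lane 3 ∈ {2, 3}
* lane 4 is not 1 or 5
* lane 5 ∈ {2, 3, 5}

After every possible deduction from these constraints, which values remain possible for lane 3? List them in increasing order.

Among the 5 variables, 1 fits only lane 1 (and all 5 values in {1, 2, 3, 4, 5} must be used), so lane 1 = 1.
Among the 4 still-open variables, 4 fits only lane 4 (and all 4 values in {2, 3, 4, 5} must be used), so lane 4 = 4.
Among the 3 still-open variables, 5 fits only lane 5 (and all 3 values in {2, 3, 5} must be used), so lane 5 = 5.
No further eliminations apply; lane 3 can still be any of 2, 3.

2, 3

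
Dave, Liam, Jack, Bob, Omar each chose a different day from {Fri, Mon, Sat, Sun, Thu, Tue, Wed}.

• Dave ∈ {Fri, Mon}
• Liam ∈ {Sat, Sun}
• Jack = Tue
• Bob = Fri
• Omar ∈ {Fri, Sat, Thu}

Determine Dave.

Jack must be Tue (only option left).
Bob's domain is down to {Fri}, so Bob = Fri. So Dave, Omar can't be Fri.
So Dave = Mon.

Mon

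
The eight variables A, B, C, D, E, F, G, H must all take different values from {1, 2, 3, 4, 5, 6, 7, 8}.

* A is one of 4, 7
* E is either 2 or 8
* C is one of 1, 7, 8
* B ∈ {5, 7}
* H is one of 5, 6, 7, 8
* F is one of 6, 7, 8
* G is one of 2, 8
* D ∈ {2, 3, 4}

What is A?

4

The 8 variables draw from only 8 values {1, 2, 3, 4, 5, 6, 7, 8}, so each is used; only C can be 1, hence C = 1.
Among the 7 still-open variables, 3 fits only D (and all 7 values in {2, 3, 4, 5, 6, 7, 8} must be used), so D = 3.
The 6 still-open variables draw from only 6 values {2, 4, 5, 6, 7, 8}, so each is used; only A can be 4, hence A = 4.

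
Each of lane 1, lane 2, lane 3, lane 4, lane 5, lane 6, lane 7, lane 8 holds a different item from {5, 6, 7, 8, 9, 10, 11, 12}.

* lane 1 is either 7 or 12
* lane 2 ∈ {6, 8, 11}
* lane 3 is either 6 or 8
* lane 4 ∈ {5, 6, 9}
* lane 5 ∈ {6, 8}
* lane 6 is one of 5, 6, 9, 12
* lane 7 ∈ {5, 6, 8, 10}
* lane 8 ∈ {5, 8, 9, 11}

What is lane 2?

The 8 variables together cover exactly {5, 6, 7, 8, 9, 10, 11, 12} — 8 values for 8 variables — and 7 appears only in lane 1's list, so lane 1 = 7.
The 7 still-open variables together cover exactly {5, 6, 8, 9, 10, 11, 12} — 7 values for 7 variables — and 10 appears only in lane 7's list, so lane 7 = 10.
The 6 still-open variables together cover exactly {5, 6, 8, 9, 11, 12} — 6 values for 6 variables — and 12 appears only in lane 6's list, so lane 6 = 12.
The 2 variables lane 3 and lane 5 are confined to {6, 8}, which locks those values in; drop them from lane 2, lane 4, lane 8.
So lane 2 = 11.

11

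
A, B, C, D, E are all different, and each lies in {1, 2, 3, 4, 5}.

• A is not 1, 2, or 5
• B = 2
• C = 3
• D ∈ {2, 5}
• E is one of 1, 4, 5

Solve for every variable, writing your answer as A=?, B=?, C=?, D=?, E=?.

A=4, B=2, C=3, D=5, E=1

B has just one choice, so B = 2. Eliminate 2 elsewhere: D.
That leaves C = 3. Remove 3 from A.
D must be 5 (only option left). So E can't be 5.
A has just one choice, so A = 4. Strike 4 from E.
E's domain is down to {1}, so E = 1.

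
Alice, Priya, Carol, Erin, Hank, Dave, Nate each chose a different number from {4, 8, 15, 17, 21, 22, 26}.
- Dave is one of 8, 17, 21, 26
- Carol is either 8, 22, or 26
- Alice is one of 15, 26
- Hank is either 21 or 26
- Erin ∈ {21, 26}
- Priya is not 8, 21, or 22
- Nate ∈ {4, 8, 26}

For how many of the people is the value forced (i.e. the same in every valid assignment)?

2

The 7 variables draw from only 7 values {4, 8, 15, 17, 21, 22, 26}, so each is used; only Carol can be 22, hence Carol = 22.
Erin and Hank between them cover only {21, 26} — a naked pair. Remove those values from Alice, Priya, Dave, Nate.
Alice must be 15 (only option left). So Priya can't be 15.
Determined: Alice=15, Carol=22. The other people each still have more than one consistent value. That makes 2.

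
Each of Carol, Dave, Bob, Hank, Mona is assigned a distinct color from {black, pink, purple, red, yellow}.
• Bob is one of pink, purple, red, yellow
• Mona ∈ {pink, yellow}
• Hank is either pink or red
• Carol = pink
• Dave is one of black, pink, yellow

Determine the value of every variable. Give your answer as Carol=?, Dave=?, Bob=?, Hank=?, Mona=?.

Carol's domain is down to {pink}, so Carol = pink. Remove pink from Dave, Bob, Hank, Mona.
Hank's domain is down to {red}, so Hank = red. Remove red from Bob.
Mona's domain is down to {yellow}, so Mona = yellow. Strike yellow from Dave, Bob.
Dave must be black (only option left).
Bob has just one choice, so Bob = purple.

Carol=pink, Dave=black, Bob=purple, Hank=red, Mona=yellow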